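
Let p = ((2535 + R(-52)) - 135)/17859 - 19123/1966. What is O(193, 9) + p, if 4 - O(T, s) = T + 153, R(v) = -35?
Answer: -12344759615/35110794 ≈ -351.59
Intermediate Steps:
p = -336868067/35110794 (p = ((2535 - 35) - 135)/17859 - 19123/1966 = (2500 - 135)*(1/17859) - 19123*1/1966 = 2365*(1/17859) - 19123/1966 = 2365/17859 - 19123/1966 = -336868067/35110794 ≈ -9.5944)
O(T, s) = -149 - T (O(T, s) = 4 - (T + 153) = 4 - (153 + T) = 4 + (-153 - T) = -149 - T)
O(193, 9) + p = (-149 - 1*193) - 336868067/35110794 = (-149 - 193) - 336868067/35110794 = -342 - 336868067/35110794 = -12344759615/35110794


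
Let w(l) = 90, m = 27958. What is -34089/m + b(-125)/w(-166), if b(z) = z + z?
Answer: -1005751/251622 ≈ -3.9971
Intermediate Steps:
b(z) = 2*z
-34089/m + b(-125)/w(-166) = -34089/27958 + (2*(-125))/90 = -34089*1/27958 - 250*1/90 = -34089/27958 - 25/9 = -1005751/251622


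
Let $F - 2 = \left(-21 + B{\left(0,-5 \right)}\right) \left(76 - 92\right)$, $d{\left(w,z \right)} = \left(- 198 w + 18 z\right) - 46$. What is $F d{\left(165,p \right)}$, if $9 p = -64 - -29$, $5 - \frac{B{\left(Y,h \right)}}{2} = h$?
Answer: $-590148$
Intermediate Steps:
$B{\left(Y,h \right)} = 10 - 2 h$
$p = - \frac{35}{9}$ ($p = \frac{-64 - -29}{9} = \frac{-64 + 29}{9} = \frac{1}{9} \left(-35\right) = - \frac{35}{9} \approx -3.8889$)
$d{\left(w,z \right)} = -46 - 198 w + 18 z$
$F = 18$ ($F = 2 + \left(-21 + \left(10 - -10\right)\right) \left(76 - 92\right) = 2 + \left(-21 + \left(10 + 10\right)\right) \left(-16\right) = 2 + \left(-21 + 20\right) \left(-16\right) = 2 - -16 = 2 + 16 = 18$)
$F d{\left(165,p \right)} = 18 \left(-46 - 32670 + 18 \left(- \frac{35}{9}\right)\right) = 18 \left(-46 - 32670 - 70\right) = 18 \left(-32786\right) = -590148$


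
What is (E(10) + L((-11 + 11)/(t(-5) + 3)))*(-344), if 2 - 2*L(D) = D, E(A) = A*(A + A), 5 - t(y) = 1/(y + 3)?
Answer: -69144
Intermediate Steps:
t(y) = 5 - 1/(3 + y) (t(y) = 5 - 1/(y + 3) = 5 - 1/(3 + y))
E(A) = 2*A² (E(A) = A*(2*A) = 2*A²)
L(D) = 1 - D/2
(E(10) + L((-11 + 11)/(t(-5) + 3)))*(-344) = (2*10² + (1 - (-11 + 11)/(2*((14 + 5*(-5))/(3 - 5) + 3))))*(-344) = (2*100 + (1 - 0/((14 - 25)/(-2) + 3)))*(-344) = (200 + (1 - 0/(-½*(-11) + 3)))*(-344) = (200 + (1 - 0/(11/2 + 3)))*(-344) = (200 + (1 - 0/17/2))*(-344) = (200 + (1 - 0*2/17))*(-344) = (200 + (1 - ½*0))*(-344) = (200 + (1 + 0))*(-344) = (200 + 1)*(-344) = 201*(-344) = -69144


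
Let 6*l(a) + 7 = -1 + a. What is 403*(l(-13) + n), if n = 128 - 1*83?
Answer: 33449/2 ≈ 16725.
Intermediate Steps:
l(a) = -4/3 + a/6 (l(a) = -7/6 + (-1 + a)/6 = -7/6 + (-⅙ + a/6) = -4/3 + a/6)
n = 45 (n = 128 - 83 = 45)
403*(l(-13) + n) = 403*((-4/3 + (⅙)*(-13)) + 45) = 403*((-4/3 - 13/6) + 45) = 403*(-7/2 + 45) = 403*(83/2) = 33449/2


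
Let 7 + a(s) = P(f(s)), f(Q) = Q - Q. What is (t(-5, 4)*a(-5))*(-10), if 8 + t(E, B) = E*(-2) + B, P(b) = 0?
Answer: 420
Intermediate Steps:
f(Q) = 0
t(E, B) = -8 + B - 2*E (t(E, B) = -8 + (E*(-2) + B) = -8 + (-2*E + B) = -8 + (B - 2*E) = -8 + B - 2*E)
a(s) = -7 (a(s) = -7 + 0 = -7)
(t(-5, 4)*a(-5))*(-10) = ((-8 + 4 - 2*(-5))*(-7))*(-10) = ((-8 + 4 + 10)*(-7))*(-10) = (6*(-7))*(-10) = -42*(-10) = 420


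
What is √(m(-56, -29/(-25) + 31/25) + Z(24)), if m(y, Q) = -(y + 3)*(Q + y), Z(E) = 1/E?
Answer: I*√10226730/60 ≈ 53.299*I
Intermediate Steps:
m(y, Q) = -(3 + y)*(Q + y)
√(m(-56, -29/(-25) + 31/25) + Z(24)) = √((-1*(-56)² - 3*(-29/(-25) + 31/25) - 3*(-56) - 1*(-29/(-25) + 31/25)*(-56)) + 1/24) = √((-1*3136 - 3*(-29*(-1/25) + 31*(1/25)) + 168 - 1*(-29*(-1/25) + 31*(1/25))*(-56)) + 1/24) = √((-3136 - 3*(29/25 + 31/25) + 168 - 1*(29/25 + 31/25)*(-56)) + 1/24) = √((-3136 - 3*12/5 + 168 - 1*12/5*(-56)) + 1/24) = √((-3136 - 36/5 + 168 + 672/5) + 1/24) = √(-14204/5 + 1/24) = √(-340891/120) = I*√10226730/60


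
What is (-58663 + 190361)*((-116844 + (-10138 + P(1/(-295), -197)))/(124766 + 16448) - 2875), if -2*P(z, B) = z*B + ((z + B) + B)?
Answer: -7889008194579127/20829065 ≈ -3.7875e+8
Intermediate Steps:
P(z, B) = -B - z/2 - B*z/2 (P(z, B) = -(z*B + ((z + B) + B))/2 = -(B*z + ((B + z) + B))/2 = -(B*z + (z + 2*B))/2 = -(z + 2*B + B*z)/2 = -B - z/2 - B*z/2)
(-58663 + 190361)*((-116844 + (-10138 + P(1/(-295), -197)))/(124766 + 16448) - 2875) = (-58663 + 190361)*((-116844 + (-10138 + (-1*(-197) - ½/(-295) - ½*(-197)/(-295))))/(124766 + 16448) - 2875) = 131698*((-116844 + (-10138 + (197 - ½*(-1/295) - ½*(-197)*(-1/295))))/141214 - 2875) = 131698*((-116844 + (-10138 + (197 + 1/590 - 197/590)))*(1/141214) - 2875) = 131698*((-116844 + (-10138 + 58017/295))*(1/141214) - 2875) = 131698*((-116844 - 2932693/295)*(1/141214) - 2875) = 131698*(-37401673/295*1/141214 - 2875) = 131698*(-37401673/41658130 - 2875) = 131698*(-119804525423/41658130) = -7889008194579127/20829065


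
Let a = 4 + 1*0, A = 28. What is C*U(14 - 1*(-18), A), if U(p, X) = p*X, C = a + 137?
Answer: 126336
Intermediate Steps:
a = 4 (a = 4 + 0 = 4)
C = 141 (C = 4 + 137 = 141)
U(p, X) = X*p
C*U(14 - 1*(-18), A) = 141*(28*(14 - 1*(-18))) = 141*(28*(14 + 18)) = 141*(28*32) = 141*896 = 126336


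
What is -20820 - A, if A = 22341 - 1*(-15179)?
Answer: -58340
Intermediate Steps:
A = 37520 (A = 22341 + 15179 = 37520)
-20820 - A = -20820 - 1*37520 = -20820 - 37520 = -58340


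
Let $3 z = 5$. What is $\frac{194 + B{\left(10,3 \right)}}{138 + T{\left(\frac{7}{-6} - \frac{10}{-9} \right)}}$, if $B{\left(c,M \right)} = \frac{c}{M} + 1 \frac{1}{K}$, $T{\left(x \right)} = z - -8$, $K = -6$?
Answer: $\frac{1183}{886} \approx 1.3352$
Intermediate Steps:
$z = \frac{5}{3}$ ($z = \frac{1}{3} \cdot 5 = \frac{5}{3} \approx 1.6667$)
$T{\left(x \right)} = \frac{29}{3}$ ($T{\left(x \right)} = \frac{5}{3} - -8 = \frac{5}{3} + 8 = \frac{29}{3}$)
$B{\left(c,M \right)} = - \frac{1}{6} + \frac{c}{M}$ ($B{\left(c,M \right)} = \frac{c}{M} + 1 \frac{1}{-6} = \frac{c}{M} + 1 \left(- \frac{1}{6}\right) = \frac{c}{M} - \frac{1}{6} = - \frac{1}{6} + \frac{c}{M}$)
$\frac{194 + B{\left(10,3 \right)}}{138 + T{\left(\frac{7}{-6} - \frac{10}{-9} \right)}} = \frac{194 + \frac{10 - \frac{1}{2}}{3}}{138 + \frac{29}{3}} = \frac{194 + \frac{10 - \frac{1}{2}}{3}}{\frac{443}{3}} = \left(194 + \frac{1}{3} \cdot \frac{19}{2}\right) \frac{3}{443} = \left(194 + \frac{19}{6}\right) \frac{3}{443} = \frac{1183}{6} \cdot \frac{3}{443} = \frac{1183}{886}$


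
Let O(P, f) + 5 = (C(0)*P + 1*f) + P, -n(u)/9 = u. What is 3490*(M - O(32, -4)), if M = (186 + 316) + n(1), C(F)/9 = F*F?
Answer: 1640300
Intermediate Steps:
C(F) = 9*F**2 (C(F) = 9*(F*F) = 9*F**2)
n(u) = -9*u
M = 493 (M = (186 + 316) - 9*1 = 502 - 9 = 493)
O(P, f) = -5 + P + f (O(P, f) = -5 + (((9*0**2)*P + 1*f) + P) = -5 + (((9*0)*P + f) + P) = -5 + ((0*P + f) + P) = -5 + ((0 + f) + P) = -5 + (f + P) = -5 + (P + f) = -5 + P + f)
3490*(M - O(32, -4)) = 3490*(493 - (-5 + 32 - 4)) = 3490*(493 - 1*23) = 3490*(493 - 23) = 3490*470 = 1640300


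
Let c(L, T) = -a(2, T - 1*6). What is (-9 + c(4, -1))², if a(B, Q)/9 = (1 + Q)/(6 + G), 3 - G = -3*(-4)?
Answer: 729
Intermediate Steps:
G = -9 (G = 3 - (-3)*(-4) = 3 - 1*12 = 3 - 12 = -9)
a(B, Q) = -3 - 3*Q (a(B, Q) = 9*((1 + Q)/(6 - 9)) = 9*((1 + Q)/(-3)) = 9*((1 + Q)*(-⅓)) = 9*(-⅓ - Q/3) = -3 - 3*Q)
c(L, T) = -15 + 3*T (c(L, T) = -(-3 - 3*(T - 1*6)) = -(-3 - 3*(T - 6)) = -(-3 - 3*(-6 + T)) = -(-3 + (18 - 3*T)) = -(15 - 3*T) = -15 + 3*T)
(-9 + c(4, -1))² = (-9 + (-15 + 3*(-1)))² = (-9 + (-15 - 3))² = (-9 - 18)² = (-27)² = 729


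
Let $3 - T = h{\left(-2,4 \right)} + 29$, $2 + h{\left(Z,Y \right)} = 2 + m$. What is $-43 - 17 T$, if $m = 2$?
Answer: $433$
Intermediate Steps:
$h{\left(Z,Y \right)} = 2$ ($h{\left(Z,Y \right)} = -2 + \left(2 + 2\right) = -2 + 4 = 2$)
$T = -28$ ($T = 3 - \left(2 + 29\right) = 3 - 31 = -28$)
$-43 - 17 T = -43 - -476 = -43 + 476 = 433$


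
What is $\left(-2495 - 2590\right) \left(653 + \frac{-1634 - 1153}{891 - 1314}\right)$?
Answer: $- \frac{157638390}{47} \approx -3.354 \cdot 10^{6}$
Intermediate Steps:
$\left(-2495 - 2590\right) \left(653 + \frac{-1634 - 1153}{891 - 1314}\right) = \left(-2495 - 2590\right) \left(653 - \frac{2787}{-423}\right) = \left(-2495 - 2590\right) \left(653 - - \frac{929}{141}\right) = - 5085 \left(653 + \frac{929}{141}\right) = \left(-5085\right) \frac{93002}{141} = - \frac{157638390}{47}$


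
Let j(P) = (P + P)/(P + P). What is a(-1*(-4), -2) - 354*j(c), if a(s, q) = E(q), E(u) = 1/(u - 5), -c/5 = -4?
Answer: -2479/7 ≈ -354.14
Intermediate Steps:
c = 20 (c = -5*(-4) = 20)
E(u) = 1/(-5 + u)
j(P) = 1 (j(P) = (2*P)/((2*P)) = (2*P)*(1/(2*P)) = 1)
a(s, q) = 1/(-5 + q)
a(-1*(-4), -2) - 354*j(c) = 1/(-5 - 2) - 354*1 = 1/(-7) - 354 = -⅐ - 354 = -2479/7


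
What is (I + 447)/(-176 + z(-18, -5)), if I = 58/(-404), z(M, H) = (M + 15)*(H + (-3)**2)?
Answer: -90265/37976 ≈ -2.3769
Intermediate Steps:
z(M, H) = (9 + H)*(15 + M) (z(M, H) = (15 + M)*(H + 9) = (15 + M)*(9 + H) = (9 + H)*(15 + M))
I = -29/202 (I = 58*(-1/404) = -29/202 ≈ -0.14356)
(I + 447)/(-176 + z(-18, -5)) = (-29/202 + 447)/(-176 + (135 + 9*(-18) + 15*(-5) - 5*(-18))) = 90265/(202*(-176 + (135 - 162 - 75 + 90))) = 90265/(202*(-176 - 12)) = (90265/202)/(-188) = (90265/202)*(-1/188) = -90265/37976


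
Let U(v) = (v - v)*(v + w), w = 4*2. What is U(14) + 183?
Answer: 183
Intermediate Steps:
w = 8
U(v) = 0 (U(v) = (v - v)*(v + 8) = 0*(8 + v) = 0)
U(14) + 183 = 0 + 183 = 183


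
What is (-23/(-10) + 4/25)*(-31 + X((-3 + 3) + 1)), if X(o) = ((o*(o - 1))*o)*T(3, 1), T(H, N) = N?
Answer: -3813/50 ≈ -76.260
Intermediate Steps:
X(o) = o²*(-1 + o) (X(o) = ((o*(o - 1))*o)*1 = ((o*(-1 + o))*o)*1 = (o²*(-1 + o))*1 = o²*(-1 + o))
(-23/(-10) + 4/25)*(-31 + X((-3 + 3) + 1)) = (-23/(-10) + 4/25)*(-31 + ((-3 + 3) + 1)²*(-1 + ((-3 + 3) + 1))) = (-23*(-⅒) + 4*(1/25))*(-31 + (0 + 1)²*(-1 + (0 + 1))) = (23/10 + 4/25)*(-31 + 1²*(-1 + 1)) = 123*(-31 + 1*0)/50 = 123*(-31 + 0)/50 = (123/50)*(-31) = -3813/50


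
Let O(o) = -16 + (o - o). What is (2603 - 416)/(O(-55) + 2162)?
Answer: 2187/2146 ≈ 1.0191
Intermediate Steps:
O(o) = -16 (O(o) = -16 + 0 = -16)
(2603 - 416)/(O(-55) + 2162) = (2603 - 416)/(-16 + 2162) = 2187/2146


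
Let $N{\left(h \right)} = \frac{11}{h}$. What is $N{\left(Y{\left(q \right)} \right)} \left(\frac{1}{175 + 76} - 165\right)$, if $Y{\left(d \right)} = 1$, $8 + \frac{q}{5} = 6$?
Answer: $- \frac{455554}{251} \approx -1815.0$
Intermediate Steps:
$q = -10$ ($q = -40 + 5 \cdot 6 = -40 + 30 = -10$)
$N{\left(Y{\left(q \right)} \right)} \left(\frac{1}{175 + 76} - 165\right) = \frac{11}{1} \left(\frac{1}{175 + 76} - 165\right) = 11 \cdot 1 \left(\frac{1}{251} - 165\right) = 11 \left(\frac{1}{251} - 165\right) = 11 \left(- \frac{41414}{251}\right) = - \frac{455554}{251}$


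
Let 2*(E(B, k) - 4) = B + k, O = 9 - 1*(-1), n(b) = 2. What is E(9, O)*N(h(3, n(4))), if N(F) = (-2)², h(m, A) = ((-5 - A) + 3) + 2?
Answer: 54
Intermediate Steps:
h(m, A) = -A (h(m, A) = (-2 - A) + 2 = -A)
N(F) = 4
O = 10 (O = 9 + 1 = 10)
E(B, k) = 4 + B/2 + k/2 (E(B, k) = 4 + (B + k)/2 = 4 + (B/2 + k/2) = 4 + B/2 + k/2)
E(9, O)*N(h(3, n(4))) = (4 + (½)*9 + (½)*10)*4 = (4 + 9/2 + 5)*4 = (27/2)*4 = 54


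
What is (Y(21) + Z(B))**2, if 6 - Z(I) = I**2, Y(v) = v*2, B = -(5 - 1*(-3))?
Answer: 256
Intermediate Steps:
B = -8 (B = -(5 + 3) = -1*8 = -8)
Y(v) = 2*v
Z(I) = 6 - I**2
(Y(21) + Z(B))**2 = (2*21 + (6 - 1*(-8)**2))**2 = (42 + (6 - 1*64))**2 = (42 + (6 - 64))**2 = (42 - 58)**2 = (-16)**2 = 256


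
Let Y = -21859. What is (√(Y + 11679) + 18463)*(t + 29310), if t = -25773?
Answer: 65303631 + 7074*I*√2545 ≈ 6.5304e+7 + 3.5687e+5*I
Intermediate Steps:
(√(Y + 11679) + 18463)*(t + 29310) = (√(-21859 + 11679) + 18463)*(-25773 + 29310) = (√(-10180) + 18463)*3537 = (2*I*√2545 + 18463)*3537 = (18463 + 2*I*√2545)*3537 = 65303631 + 7074*I*√2545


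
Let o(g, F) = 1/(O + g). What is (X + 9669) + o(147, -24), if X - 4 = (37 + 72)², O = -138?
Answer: 193987/9 ≈ 21554.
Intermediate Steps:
o(g, F) = 1/(-138 + g)
X = 11885 (X = 4 + (37 + 72)² = 4 + 109² = 4 + 11881 = 11885)
(X + 9669) + o(147, -24) = (11885 + 9669) + 1/(-138 + 147) = 21554 + 1/9 = 21554 + ⅑ = 193987/9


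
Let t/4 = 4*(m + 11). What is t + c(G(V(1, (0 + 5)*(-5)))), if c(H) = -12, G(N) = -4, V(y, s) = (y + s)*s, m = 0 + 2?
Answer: 196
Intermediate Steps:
m = 2
V(y, s) = s*(s + y) (V(y, s) = (s + y)*s = s*(s + y))
t = 208 (t = 4*(4*(2 + 11)) = 4*(4*13) = 4*52 = 208)
t + c(G(V(1, (0 + 5)*(-5)))) = 208 - 12 = 196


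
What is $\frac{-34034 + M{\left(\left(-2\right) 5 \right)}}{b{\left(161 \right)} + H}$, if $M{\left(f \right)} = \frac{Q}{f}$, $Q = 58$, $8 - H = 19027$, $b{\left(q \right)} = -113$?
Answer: $\frac{170199}{95660} \approx 1.7792$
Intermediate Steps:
$H = -19019$ ($H = 8 - 19027 = -19019$)
$M{\left(f \right)} = \frac{58}{f}$
$\frac{-34034 + M{\left(\left(-2\right) 5 \right)}}{b{\left(161 \right)} + H} = \frac{-34034 + \frac{58}{\left(-2\right) 5}}{-113 - 19019} = \frac{-34034 + \frac{58}{-10}}{-19132} = \left(-34034 + 58 \left(- \frac{1}{10}\right)\right) \left(- \frac{1}{19132}\right) = \left(-34034 - \frac{29}{5}\right) \left(- \frac{1}{19132}\right) = \left(- \frac{170199}{5}\right) \left(- \frac{1}{19132}\right) = \frac{170199}{95660}$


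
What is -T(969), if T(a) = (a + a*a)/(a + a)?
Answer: -485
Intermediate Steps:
T(a) = (a + a²)/(2*a) (T(a) = (a + a²)/((2*a)) = (a + a²)*(1/(2*a)) = (a + a²)/(2*a))
-T(969) = -(½ + (½)*969) = -(½ + 969/2) = -1*485 = -485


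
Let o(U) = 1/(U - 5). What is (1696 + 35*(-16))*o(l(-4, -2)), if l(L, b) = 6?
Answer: 1136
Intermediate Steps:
o(U) = 1/(-5 + U)
(1696 + 35*(-16))*o(l(-4, -2)) = (1696 + 35*(-16))/(-5 + 6) = (1696 - 560)/1 = 1136*1 = 1136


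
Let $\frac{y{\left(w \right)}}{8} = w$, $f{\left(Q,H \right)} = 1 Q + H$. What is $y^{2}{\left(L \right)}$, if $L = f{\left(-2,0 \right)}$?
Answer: $256$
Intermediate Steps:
$f{\left(Q,H \right)} = H + Q$ ($f{\left(Q,H \right)} = Q + H = H + Q$)
$L = -2$ ($L = 0 - 2 = -2$)
$y{\left(w \right)} = 8 w$
$y^{2}{\left(L \right)} = \left(8 \left(-2\right)\right)^{2} = \left(-16\right)^{2} = 256$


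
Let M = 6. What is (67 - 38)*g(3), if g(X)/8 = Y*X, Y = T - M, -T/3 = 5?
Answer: -14616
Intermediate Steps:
T = -15 (T = -3*5 = -15)
Y = -21 (Y = -15 - 1*6 = -15 - 6 = -21)
g(X) = -168*X (g(X) = 8*(-21*X) = -168*X)
(67 - 38)*g(3) = (67 - 38)*(-168*3) = 29*(-504) = -14616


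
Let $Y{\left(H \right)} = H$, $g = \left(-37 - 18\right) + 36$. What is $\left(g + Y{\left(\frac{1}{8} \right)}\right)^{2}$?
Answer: $\frac{22801}{64} \approx 356.27$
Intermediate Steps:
$g = -19$ ($g = -55 + 36 = -19$)
$\left(g + Y{\left(\frac{1}{8} \right)}\right)^{2} = \left(-19 + \frac{1}{8}\right)^{2} = \left(- \frac{151}{8}\right)^{2} = \frac{22801}{64}$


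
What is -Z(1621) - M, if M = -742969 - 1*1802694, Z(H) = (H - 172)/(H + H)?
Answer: 8253037997/3242 ≈ 2.5457e+6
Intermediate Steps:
Z(H) = (-172 + H)/(2*H) (Z(H) = (-172 + H)/((2*H)) = (-172 + H)*(1/(2*H)) = (-172 + H)/(2*H))
M = -2545663 (M = -742969 - 1802694 = -2545663)
-Z(1621) - M = -(-172 + 1621)/(2*1621) - 1*(-2545663) = -1449/(2*1621) + 2545663 = -1*1449/3242 + 2545663 = -1449/3242 + 2545663 = 8253037997/3242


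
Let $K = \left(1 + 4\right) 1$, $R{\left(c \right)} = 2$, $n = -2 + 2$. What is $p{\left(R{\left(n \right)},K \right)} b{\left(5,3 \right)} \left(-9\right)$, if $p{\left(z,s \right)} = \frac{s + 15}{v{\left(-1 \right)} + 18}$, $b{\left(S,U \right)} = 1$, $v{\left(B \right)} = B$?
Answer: $- \frac{180}{17} \approx -10.588$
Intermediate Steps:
$n = 0$
$K = 5$ ($K = 5 \cdot 1 = 5$)
$p{\left(z,s \right)} = \frac{15}{17} + \frac{s}{17}$ ($p{\left(z,s \right)} = \frac{s + 15}{-1 + 18} = \frac{15 + s}{17} = \left(15 + s\right) \frac{1}{17} = \frac{15}{17} + \frac{s}{17}$)
$p{\left(R{\left(n \right)},K \right)} b{\left(5,3 \right)} \left(-9\right) = \left(\frac{15}{17} + \frac{1}{17} \cdot 5\right) 1 \left(-9\right) = \left(\frac{15}{17} + \frac{5}{17}\right) \left(-9\right) = \frac{20}{17} \left(-9\right) = - \frac{180}{17}$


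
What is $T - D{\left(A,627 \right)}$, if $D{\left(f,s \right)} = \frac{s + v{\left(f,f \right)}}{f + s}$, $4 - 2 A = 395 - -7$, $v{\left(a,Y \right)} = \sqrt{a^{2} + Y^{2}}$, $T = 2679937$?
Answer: $\frac{1147012409}{428} - \frac{199 \sqrt{2}}{428} \approx 2.6799 \cdot 10^{6}$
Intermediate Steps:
$v{\left(a,Y \right)} = \sqrt{Y^{2} + a^{2}}$
$A = -199$ ($A = 2 - \frac{395 - -7}{2} = 2 - \frac{395 + 7}{2} = 2 - 201 = -199$)
$D{\left(f,s \right)} = \frac{s + \sqrt{2} \sqrt{f^{2}}}{f + s}$ ($D{\left(f,s \right)} = \frac{s + \sqrt{f^{2} + f^{2}}}{f + s} = \frac{s + \sqrt{2 f^{2}}}{f + s} = \frac{s + \sqrt{2} \sqrt{f^{2}}}{f + s}$)
$T - D{\left(A,627 \right)} = 2679937 - \frac{627 + \sqrt{2} \sqrt{\left(-199\right)^{2}}}{-199 + 627} = 2679937 - \frac{627 + \sqrt{2} \sqrt{39601}}{428} = 2679937 - \frac{627 + \sqrt{2} \cdot 199}{428} = 2679937 - \frac{627 + 199 \sqrt{2}}{428} = 2679937 - \left(\frac{627}{428} + \frac{199 \sqrt{2}}{428}\right) = \frac{1147012409}{428} - \frac{199 \sqrt{2}}{428}$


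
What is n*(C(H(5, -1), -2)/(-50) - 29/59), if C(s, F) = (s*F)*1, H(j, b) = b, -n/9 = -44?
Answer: -310464/1475 ≈ -210.48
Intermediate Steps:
n = 396 (n = -9*(-44) = 396)
C(s, F) = F*s (C(s, F) = (F*s)*1 = F*s)
n*(C(H(5, -1), -2)/(-50) - 29/59) = 396*(-2*(-1)/(-50) - 29/59) = 396*(2*(-1/50) - 29*1/59) = 396*(-1/25 - 29/59) = 396*(-784/1475) = -310464/1475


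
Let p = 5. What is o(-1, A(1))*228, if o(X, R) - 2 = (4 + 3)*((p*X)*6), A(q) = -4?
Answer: -47424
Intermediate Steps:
o(X, R) = 2 + 210*X (o(X, R) = 2 + (4 + 3)*((5*X)*6) = 2 + 7*(30*X) = 2 + 210*X)
o(-1, A(1))*228 = (2 + 210*(-1))*228 = (2 - 210)*228 = -208*228 = -47424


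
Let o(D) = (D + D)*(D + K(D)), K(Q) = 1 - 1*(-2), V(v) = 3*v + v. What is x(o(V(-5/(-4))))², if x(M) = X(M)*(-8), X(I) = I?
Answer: 409600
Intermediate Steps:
V(v) = 4*v
K(Q) = 3 (K(Q) = 1 + 2 = 3)
o(D) = 2*D*(3 + D) (o(D) = (D + D)*(D + 3) = (2*D)*(3 + D) = 2*D*(3 + D))
x(M) = -8*M (x(M) = M*(-8) = -8*M)
x(o(V(-5/(-4))))² = (-16*4*(-5/(-4))*(3 + 4*(-5/(-4))))² = (-16*4*(-5*(-¼))*(3 + 4*(-5*(-¼))))² = (-16*4*(5/4)*(3 + 4*(5/4)))² = (-16*5*(3 + 5))² = (-16*5*8)² = (-8*80)² = (-640)² = 409600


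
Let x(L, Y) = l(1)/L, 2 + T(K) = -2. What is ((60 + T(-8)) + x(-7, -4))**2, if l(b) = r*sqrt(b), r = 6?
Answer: 148996/49 ≈ 3040.7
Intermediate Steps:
T(K) = -4 (T(K) = -2 - 2 = -4)
l(b) = 6*sqrt(b)
x(L, Y) = 6/L (x(L, Y) = (6*sqrt(1))/L = (6*1)/L = 6/L)
((60 + T(-8)) + x(-7, -4))**2 = ((60 - 4) + 6/(-7))**2 = (56 + 6*(-1/7))**2 = (56 - 6/7)**2 = (386/7)**2 = 148996/49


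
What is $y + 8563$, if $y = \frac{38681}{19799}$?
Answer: $\frac{169577518}{19799} \approx 8565.0$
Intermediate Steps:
$y = \frac{38681}{19799}$ ($y = 38681 \cdot \frac{1}{19799} = \frac{38681}{19799} \approx 1.9537$)
$y + 8563 = \frac{38681}{19799} + 8563 = \frac{169577518}{19799}$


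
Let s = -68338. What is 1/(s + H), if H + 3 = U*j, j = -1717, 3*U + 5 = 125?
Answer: -1/137021 ≈ -7.2981e-6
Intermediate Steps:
U = 40 (U = -5/3 + (1/3)*125 = -5/3 + 125/3 = 40)
H = -68683 (H = -3 + 40*(-1717) = -3 - 68680 = -68683)
1/(s + H) = 1/(-68338 - 68683) = 1/(-137021) = -1/137021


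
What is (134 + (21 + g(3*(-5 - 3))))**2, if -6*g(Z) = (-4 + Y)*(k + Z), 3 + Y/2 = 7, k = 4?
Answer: 255025/9 ≈ 28336.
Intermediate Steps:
Y = 8 (Y = -6 + 2*7 = -6 + 14 = 8)
g(Z) = -8/3 - 2*Z/3 (g(Z) = -(-4 + 8)*(4 + Z)/6 = -2*(4 + Z)/3 = -(16 + 4*Z)/6 = -8/3 - 2*Z/3)
(134 + (21 + g(3*(-5 - 3))))**2 = (134 + (21 + (-8/3 - 2*(-5 - 3))))**2 = (134 + (21 + (-8/3 - 2*(-8))))**2 = (134 + (21 + (-8/3 - 2/3*(-24))))**2 = (134 + (21 + (-8/3 + 16)))**2 = (134 + (21 + 40/3))**2 = (134 + 103/3)**2 = (505/3)**2 = 255025/9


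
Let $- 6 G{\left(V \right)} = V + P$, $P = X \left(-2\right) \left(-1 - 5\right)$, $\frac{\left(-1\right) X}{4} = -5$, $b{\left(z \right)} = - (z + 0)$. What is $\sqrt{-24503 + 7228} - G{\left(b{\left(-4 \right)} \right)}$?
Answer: $\frac{122}{3} + 5 i \sqrt{691} \approx 40.667 + 131.43 i$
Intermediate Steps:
$b{\left(z \right)} = - z$
$X = 20$ ($X = \left(-4\right) \left(-5\right) = 20$)
$P = 240$ ($P = 20 \left(-2\right) \left(-1 - 5\right) = \left(-40\right) \left(-6\right) = 240$)
$G{\left(V \right)} = -40 - \frac{V}{6}$ ($G{\left(V \right)} = - \frac{V + 240}{6} = - \frac{240 + V}{6} = -40 - \frac{V}{6}$)
$\sqrt{-24503 + 7228} - G{\left(b{\left(-4 \right)} \right)} = \sqrt{-24503 + 7228} - \left(-40 - \frac{\left(-1\right) \left(-4\right)}{6}\right) = \sqrt{-17275} - \left(-40 - \frac{2}{3}\right) = 5 i \sqrt{691} - \left(-40 - \frac{2}{3}\right) = 5 i \sqrt{691} - - \frac{122}{3} = 5 i \sqrt{691} + \frac{122}{3} = \frac{122}{3} + 5 i \sqrt{691}$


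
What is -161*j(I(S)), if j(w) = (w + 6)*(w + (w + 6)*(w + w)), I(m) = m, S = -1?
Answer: 8855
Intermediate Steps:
j(w) = (6 + w)*(w + 2*w*(6 + w)) (j(w) = (6 + w)*(w + (6 + w)*(2*w)) = (6 + w)*(w + 2*w*(6 + w)))
-161*j(I(S)) = -(-161)*(78 + 2*(-1)² + 25*(-1)) = -(-161)*(78 + 2*1 - 25) = -(-161)*(78 + 2 - 25) = -(-161)*55 = -161*(-55) = 8855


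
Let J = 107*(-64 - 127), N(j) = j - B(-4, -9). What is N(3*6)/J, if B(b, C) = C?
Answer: -27/20437 ≈ -0.0013211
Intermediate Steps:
N(j) = 9 + j (N(j) = j - 1*(-9) = j + 9 = 9 + j)
J = -20437 (J = 107*(-191) = -20437)
N(3*6)/J = (9 + 3*6)/(-20437) = (9 + 18)*(-1/20437) = 27*(-1/20437) = -27/20437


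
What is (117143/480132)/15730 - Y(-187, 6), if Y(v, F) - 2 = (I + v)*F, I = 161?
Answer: 89467805891/580959720 ≈ 154.00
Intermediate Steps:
Y(v, F) = 2 + F*(161 + v) (Y(v, F) = 2 + (161 + v)*F = 2 + F*(161 + v))
(117143/480132)/15730 - Y(-187, 6) = (117143/480132)/15730 - (2 + 161*6 + 6*(-187)) = (117143*(1/480132))*(1/15730) - (2 + 966 - 1122) = (117143/480132)*(1/15730) - 1*(-154) = 9011/580959720 + 154 = 89467805891/580959720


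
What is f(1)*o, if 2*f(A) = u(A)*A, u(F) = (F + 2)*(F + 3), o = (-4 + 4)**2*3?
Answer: 0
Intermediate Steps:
o = 0 (o = 0**2*3 = 0*3 = 0)
u(F) = (2 + F)*(3 + F)
f(A) = A*(6 + A**2 + 5*A)/2 (f(A) = ((6 + A**2 + 5*A)*A)/2 = (A*(6 + A**2 + 5*A))/2 = A*(6 + A**2 + 5*A)/2)
f(1)*o = ((1/2)*1*(6 + 1**2 + 5*1))*0 = ((1/2)*1*(6 + 1 + 5))*0 = ((1/2)*1*12)*0 = 6*0 = 0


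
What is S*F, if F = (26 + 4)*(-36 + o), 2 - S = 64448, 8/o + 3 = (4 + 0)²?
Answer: 889354800/13 ≈ 6.8412e+7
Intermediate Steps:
o = 8/13 (o = 8/(-3 + (4 + 0)²) = 8/(-3 + 4²) = 8/(-3 + 16) = 8/13 ≈ 0.61539)
S = -64446 (S = 2 - 1*64448 = 2 - 64448 = -64446)
F = -13800/13 (F = (26 + 4)*(-36 + 8/13) = 30*(-460/13) = -13800/13 ≈ -1061.5)
S*F = -64446*(-13800/13) = 889354800/13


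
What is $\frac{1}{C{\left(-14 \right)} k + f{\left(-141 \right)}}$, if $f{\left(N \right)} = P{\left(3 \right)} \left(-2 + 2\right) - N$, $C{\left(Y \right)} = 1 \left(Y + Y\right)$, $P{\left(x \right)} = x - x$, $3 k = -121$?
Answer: $\frac{3}{3811} \approx 0.00078719$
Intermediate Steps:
$k = - \frac{121}{3}$ ($k = \frac{1}{3} \left(-121\right) = - \frac{121}{3} \approx -40.333$)
$P{\left(x \right)} = 0$
$C{\left(Y \right)} = 2 Y$ ($C{\left(Y \right)} = 1 \cdot 2 Y = 2 Y$)
$f{\left(N \right)} = - N$ ($f{\left(N \right)} = 0 \left(-2 + 2\right) - N = 0 \cdot 0 - N = 0 - N = - N$)
$\frac{1}{C{\left(-14 \right)} k + f{\left(-141 \right)}} = \frac{1}{2 \left(-14\right) \left(- \frac{121}{3}\right) - -141} = \frac{1}{\left(-28\right) \left(- \frac{121}{3}\right) + 141} = \frac{1}{\frac{3388}{3} + 141} = \frac{1}{\frac{3811}{3}} = \frac{3}{3811}$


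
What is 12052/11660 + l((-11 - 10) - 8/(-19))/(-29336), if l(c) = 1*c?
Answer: 1680537757/1624774360 ≈ 1.0343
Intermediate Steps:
l(c) = c
12052/11660 + l((-11 - 10) - 8/(-19))/(-29336) = 12052/11660 + ((-11 - 10) - 8/(-19))/(-29336) = 12052*(1/11660) + (-21 - 8*(-1/19))*(-1/29336) = 3013/2915 + (-21 + 8/19)*(-1/29336) = 3013/2915 - 391/19*(-1/29336) = 3013/2915 + 391/557384 = 1680537757/1624774360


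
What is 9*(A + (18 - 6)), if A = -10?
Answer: 18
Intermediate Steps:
9*(A + (18 - 6)) = 9*(-10 + (18 - 6)) = 9*(-10 + 12) = 9*2 = 18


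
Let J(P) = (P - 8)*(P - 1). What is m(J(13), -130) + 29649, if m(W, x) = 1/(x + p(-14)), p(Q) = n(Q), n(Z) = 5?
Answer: 3706124/125 ≈ 29649.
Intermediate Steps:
p(Q) = 5
J(P) = (-1 + P)*(-8 + P) (J(P) = (-8 + P)*(-1 + P) = (-1 + P)*(-8 + P))
m(W, x) = 1/(5 + x) (m(W, x) = 1/(x + 5) = 1/(5 + x))
m(J(13), -130) + 29649 = 1/(5 - 130) + 29649 = 1/(-125) + 29649 = -1/125 + 29649 = 3706124/125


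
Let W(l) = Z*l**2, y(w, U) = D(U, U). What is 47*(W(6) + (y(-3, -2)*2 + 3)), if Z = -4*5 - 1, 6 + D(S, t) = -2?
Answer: -36143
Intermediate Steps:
D(S, t) = -8 (D(S, t) = -6 - 2 = -8)
y(w, U) = -8
Z = -21 (Z = -20 - 1 = -21)
W(l) = -21*l**2
47*(W(6) + (y(-3, -2)*2 + 3)) = 47*(-21*6**2 + (-8*2 + 3)) = 47*(-21*36 + (-16 + 3)) = 47*(-756 - 13) = 47*(-769) = -36143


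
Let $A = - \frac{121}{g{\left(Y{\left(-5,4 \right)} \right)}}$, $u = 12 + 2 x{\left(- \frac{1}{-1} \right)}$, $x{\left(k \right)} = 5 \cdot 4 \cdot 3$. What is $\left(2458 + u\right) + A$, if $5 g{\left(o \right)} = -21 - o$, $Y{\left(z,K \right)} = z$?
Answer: $\frac{42045}{16} \approx 2627.8$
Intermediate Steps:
$x{\left(k \right)} = 60$ ($x{\left(k \right)} = 20 \cdot 3 = 60$)
$g{\left(o \right)} = - \frac{21}{5} - \frac{o}{5}$ ($g{\left(o \right)} = \frac{-21 - o}{5} = - \frac{21}{5} - \frac{o}{5}$)
$u = 132$ ($u = 12 + 2 \cdot 60 = 12 + 120 = 132$)
$A = \frac{605}{16}$ ($A = - \frac{121}{- \frac{21}{5} - -1} = - \frac{121}{- \frac{21}{5} + 1} = - \frac{121}{- \frac{16}{5}} = \left(-121\right) \left(- \frac{5}{16}\right) = \frac{605}{16} \approx 37.813$)
$\left(2458 + u\right) + A = \left(2458 + 132\right) + \frac{605}{16} = 2590 + \frac{605}{16} = \frac{42045}{16}$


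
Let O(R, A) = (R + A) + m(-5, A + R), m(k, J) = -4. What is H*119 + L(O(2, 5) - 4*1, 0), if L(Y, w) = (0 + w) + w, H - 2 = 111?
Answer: 13447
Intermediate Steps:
O(R, A) = -4 + A + R (O(R, A) = (R + A) - 4 = (A + R) - 4 = -4 + A + R)
H = 113 (H = 2 + 111 = 113)
L(Y, w) = 2*w (L(Y, w) = w + w = 2*w)
H*119 + L(O(2, 5) - 4*1, 0) = 113*119 + 2*0 = 13447 + 0 = 13447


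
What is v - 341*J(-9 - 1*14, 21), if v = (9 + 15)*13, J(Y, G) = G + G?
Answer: -14010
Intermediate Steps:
J(Y, G) = 2*G
v = 312 (v = 24*13 = 312)
v - 341*J(-9 - 1*14, 21) = 312 - 682*21 = 312 - 341*42 = 312 - 14322 = -14010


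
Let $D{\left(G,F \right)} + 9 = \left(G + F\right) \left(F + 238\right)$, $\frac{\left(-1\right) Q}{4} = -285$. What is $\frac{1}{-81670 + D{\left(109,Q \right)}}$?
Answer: $\frac{1}{1639443} \approx 6.0996 \cdot 10^{-7}$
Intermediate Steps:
$Q = 1140$ ($Q = \left(-4\right) \left(-285\right) = 1140$)
$D{\left(G,F \right)} = -9 + \left(238 + F\right) \left(F + G\right)$ ($D{\left(G,F \right)} = -9 + \left(G + F\right) \left(F + 238\right) = -9 + \left(F + G\right) \left(238 + F\right) = -9 + \left(238 + F\right) \left(F + G\right)$)
$\frac{1}{-81670 + D{\left(109,Q \right)}} = \frac{1}{-81670 + \left(-9 + 1140^{2} + 238 \cdot 1140 + 238 \cdot 109 + 1140 \cdot 109\right)} = \frac{1}{-81670 + \left(-9 + 1299600 + 271320 + 25942 + 124260\right)} = \frac{1}{-81670 + 1721113} = \frac{1}{1639443}$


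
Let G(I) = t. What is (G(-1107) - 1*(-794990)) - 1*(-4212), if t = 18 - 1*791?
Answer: 798429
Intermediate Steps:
t = -773 (t = 18 - 791 = -773)
G(I) = -773
(G(-1107) - 1*(-794990)) - 1*(-4212) = (-773 - 1*(-794990)) - 1*(-4212) = (-773 + 794990) + 4212 = 794217 + 4212 = 798429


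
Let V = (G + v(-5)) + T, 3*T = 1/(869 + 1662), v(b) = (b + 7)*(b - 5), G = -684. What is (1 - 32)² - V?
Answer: 12642344/7593 ≈ 1665.0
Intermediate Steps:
v(b) = (-5 + b)*(7 + b) (v(b) = (7 + b)*(-5 + b) = (-5 + b)*(7 + b))
T = 1/7593 (T = 1/(3*(869 + 1662)) = (⅓)/2531 = (⅓)*(1/2531) = 1/7593 ≈ 0.00013170)
V = -5345471/7593 (V = (-684 + (-35 + (-5)² + 2*(-5))) + 1/7593 = (-684 + (-35 + 25 - 10)) + 1/7593 = (-684 - 20) + 1/7593 = -704 + 1/7593 = -5345471/7593 ≈ -704.00)
(1 - 32)² - V = (1 - 32)² - 1*(-5345471/7593) = (-31)² + 5345471/7593 = 961 + 5345471/7593 = 12642344/7593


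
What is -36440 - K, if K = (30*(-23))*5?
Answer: -32990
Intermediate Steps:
K = -3450 (K = -690*5 = -3450)
-36440 - K = -36440 - 1*(-3450) = -36440 + 3450 = -32990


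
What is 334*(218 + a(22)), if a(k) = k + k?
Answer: 87508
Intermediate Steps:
a(k) = 2*k
334*(218 + a(22)) = 334*(218 + 2*22) = 334*(218 + 44) = 334*262 = 87508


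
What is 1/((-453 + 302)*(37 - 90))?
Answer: 1/8003 ≈ 0.00012495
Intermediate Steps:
1/((-453 + 302)*(37 - 90)) = 1/(-151*(-53)) = 1/8003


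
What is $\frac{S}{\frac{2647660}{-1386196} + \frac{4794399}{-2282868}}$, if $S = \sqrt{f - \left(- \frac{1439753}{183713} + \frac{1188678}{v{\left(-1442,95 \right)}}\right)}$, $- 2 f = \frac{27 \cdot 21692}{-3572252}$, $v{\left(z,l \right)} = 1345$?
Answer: $- \frac{6278774782 i \sqrt{170600971014747312434294088480590}}{11112541456007838778489935} \approx - 7.3799 i$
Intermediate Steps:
$f = \frac{146421}{1786126}$ ($f = - \frac{27 \cdot 21692 \frac{1}{-3572252}}{2} = - \frac{585684 \left(- \frac{1}{3572252}\right)}{2} = \left(- \frac{1}{2}\right) \left(- \frac{146421}{893063}\right) = \frac{146421}{1786126} \approx 0.081977$)
$S = \frac{i \sqrt{170600971014747312434294088480590}}{441340991052110}$ ($S = \sqrt{\frac{146421}{1786126} - \left(- \frac{1439753}{183713} + \frac{1188678}{1345}\right)} = \sqrt{\frac{146421}{1786126} - \frac{216439133629}{247093985}} = \sqrt{- \frac{386551384243853569}{441340991052110}} = \frac{i \sqrt{170600971014747312434294088480590}}{441340991052110} \approx 29.595 i$)
$\frac{S}{\frac{2647660}{-1386196} + \frac{4794399}{-2282868}} = \frac{\frac{1}{441340991052110} i \sqrt{170600971014747312434294088480590}}{\frac{2647660}{-1386196} + \frac{4794399}{-2282868}} = \frac{\frac{1}{441340991052110} i \sqrt{170600971014747312434294088480590}}{2647660 \left(- \frac{1}{1386196}\right) + 4794399 \left(- \frac{1}{2282868}\right)} = \frac{\frac{1}{441340991052110} i \sqrt{170600971014747312434294088480590}}{- \frac{661915}{346549} - \frac{532711}{253652}} = \frac{\frac{1}{441340991052110} i \sqrt{170600971014747312434294088480590}}{- \frac{50358075417}{12557549564}} = \frac{i \sqrt{170600971014747312434294088480590}}{441340991052110} \left(- \frac{12557549564}{50358075417}\right) = - \frac{6278774782 i \sqrt{170600971014747312434294088480590}}{11112541456007838778489935}$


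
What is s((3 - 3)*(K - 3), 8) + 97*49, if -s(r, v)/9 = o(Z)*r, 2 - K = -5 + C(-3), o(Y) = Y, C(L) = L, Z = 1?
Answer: 4753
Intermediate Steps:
K = 10 (K = 2 - (-5 - 3) = 2 - 1*(-8) = 2 + 8 = 10)
s(r, v) = -9*r
s((3 - 3)*(K - 3), 8) + 97*49 = -9*(3 - 3)*(10 - 3) + 97*49 = -0*7 + 4753 = -9*0 + 4753 = 0 + 4753 = 4753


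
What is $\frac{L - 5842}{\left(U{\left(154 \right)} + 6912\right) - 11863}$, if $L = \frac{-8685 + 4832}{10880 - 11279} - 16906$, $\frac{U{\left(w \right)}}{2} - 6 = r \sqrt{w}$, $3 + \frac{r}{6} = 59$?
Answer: $- \frac{4073596951}{1637721435} - \frac{290323168 \sqrt{154}}{857854085} \approx -6.6872$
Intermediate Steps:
$r = 336$ ($r = -18 + 6 \cdot 59 = -18 + 354 = 336$)
$U{\left(w \right)} = 12 + 672 \sqrt{w}$ ($U{\left(w \right)} = 12 + 2 \cdot 336 \sqrt{w} = 12 + 672 \sqrt{w}$)
$L = - \frac{6741641}{399}$ ($L = - \frac{3853}{-399} - 16906 = \left(-3853\right) \left(- \frac{1}{399}\right) - 16906 = \frac{3853}{399} - 16906 = - \frac{6741641}{399} \approx -16896.0$)
$\frac{L - 5842}{\left(U{\left(154 \right)} + 6912\right) - 11863} = \frac{- \frac{6741641}{399} - 5842}{\left(\left(12 + 672 \sqrt{154}\right) + 6912\right) - 11863} = - \frac{9072599}{399 \left(\left(6924 + 672 \sqrt{154}\right) - 11863\right)} = - \frac{9072599}{399 \left(-4939 + 672 \sqrt{154}\right)}$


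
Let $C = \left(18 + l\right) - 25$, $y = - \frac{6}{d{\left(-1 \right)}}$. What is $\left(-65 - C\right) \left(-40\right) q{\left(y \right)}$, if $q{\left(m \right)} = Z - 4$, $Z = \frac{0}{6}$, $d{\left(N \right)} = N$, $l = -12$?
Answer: $-7360$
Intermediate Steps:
$Z = 0$ ($Z = 0 \cdot \frac{1}{6} = 0$)
$y = 6$ ($y = - \frac{6}{-1} = \left(-6\right) \left(-1\right) = 6$)
$q{\left(m \right)} = -4$ ($q{\left(m \right)} = 0 - 4 = -4$)
$C = -19$ ($C = \left(18 - 12\right) - 25 = 6 - 25 = -19$)
$\left(-65 - C\right) \left(-40\right) q{\left(y \right)} = \left(-65 - -19\right) \left(-40\right) \left(-4\right) = \left(-65 + 19\right) \left(-40\right) \left(-4\right) = \left(-46\right) \left(-40\right) \left(-4\right) = 1840 \left(-4\right) = -7360$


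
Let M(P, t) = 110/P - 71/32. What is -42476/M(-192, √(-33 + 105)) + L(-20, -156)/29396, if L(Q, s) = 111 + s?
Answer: 29966984889/1969532 ≈ 15215.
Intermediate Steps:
M(P, t) = -71/32 + 110/P (M(P, t) = 110/P - 71*1/32 = 110/P - 71/32 = -71/32 + 110/P)
-42476/M(-192, √(-33 + 105)) + L(-20, -156)/29396 = -42476/(-71/32 + 110/(-192)) + (111 - 156)/29396 = -42476/(-71/32 + 110*(-1/192)) - 45*1/29396 = -42476/(-71/32 - 55/96) - 45/29396 = -42476/(-67/24) - 45/29396 = -42476*(-24/67) - 45/29396 = 1019424/67 - 45/29396 = 29966984889/1969532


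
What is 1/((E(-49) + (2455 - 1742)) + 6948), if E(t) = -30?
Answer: 1/7631 ≈ 0.00013104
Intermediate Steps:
1/((E(-49) + (2455 - 1742)) + 6948) = 1/((-30 + (2455 - 1742)) + 6948) = 1/((-30 + 713) + 6948) = 1/(683 + 6948) = 1/7631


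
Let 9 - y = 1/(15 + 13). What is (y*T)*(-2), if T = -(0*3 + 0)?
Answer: 0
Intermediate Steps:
y = 251/28 (y = 9 - 1/(15 + 13) = 9 - 1/28 = 251/28 ≈ 8.9643)
T = 0 (T = -(0 + 0) = -1*0 = 0)
(y*T)*(-2) = ((251/28)*0)*(-2) = 0*(-2) = 0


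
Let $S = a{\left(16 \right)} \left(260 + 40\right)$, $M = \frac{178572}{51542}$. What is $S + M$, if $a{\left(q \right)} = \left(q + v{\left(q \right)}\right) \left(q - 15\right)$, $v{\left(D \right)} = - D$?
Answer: $\frac{89286}{25771} \approx 3.4646$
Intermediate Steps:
$a{\left(q \right)} = 0$ ($a{\left(q \right)} = \left(q - q\right) \left(q - 15\right) = 0 \left(-15 + q\right) = 0$)
$M = \frac{89286}{25771}$ ($M = 178572 \cdot \frac{1}{51542} = \frac{89286}{25771} \approx 3.4646$)
$S = 0$ ($S = 0 \left(260 + 40\right) = 0 \cdot 300 = 0$)
$S + M = 0 + \frac{89286}{25771} = \frac{89286}{25771}$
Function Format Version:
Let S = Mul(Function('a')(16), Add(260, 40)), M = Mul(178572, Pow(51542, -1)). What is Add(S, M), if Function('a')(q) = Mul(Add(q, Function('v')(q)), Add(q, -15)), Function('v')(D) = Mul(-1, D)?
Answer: Rational(89286, 25771) ≈ 3.4646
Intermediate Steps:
Function('a')(q) = 0 (Function('a')(q) = Mul(Add(q, Mul(-1, q)), Add(q, -15)) = Mul(0, Add(-15, q)) = 0)
M = Rational(89286, 25771) (M = Mul(178572, Rational(1, 51542)) = Rational(89286, 25771) ≈ 3.4646)
S = 0 (S = Mul(0, Add(260, 40)) = Mul(0, 300) = 0)
Add(S, M) = Add(0, Rational(89286, 25771)) = Rational(89286, 25771)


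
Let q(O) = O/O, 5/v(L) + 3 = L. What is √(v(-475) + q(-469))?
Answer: √226094/478 ≈ 0.99476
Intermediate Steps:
v(L) = 5/(-3 + L)
q(O) = 1
√(v(-475) + q(-469)) = √(5/(-3 - 475) + 1) = √(5/(-478) + 1) = √(5*(-1/478) + 1) = √(-5/478 + 1) = √(473/478) = √226094/478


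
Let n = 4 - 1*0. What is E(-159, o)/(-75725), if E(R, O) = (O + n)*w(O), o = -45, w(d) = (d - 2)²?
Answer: 90569/75725 ≈ 1.1960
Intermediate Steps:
n = 4 (n = 4 + 0 = 4)
w(d) = (-2 + d)²
E(R, O) = (-2 + O)²*(4 + O) (E(R, O) = (O + 4)*(-2 + O)² = (4 + O)*(-2 + O)² = (-2 + O)²*(4 + O))
E(-159, o)/(-75725) = ((-2 - 45)²*(4 - 45))/(-75725) = ((-47)²*(-41))*(-1/75725) = (2209*(-41))*(-1/75725) = -90569*(-1/75725) = 90569/75725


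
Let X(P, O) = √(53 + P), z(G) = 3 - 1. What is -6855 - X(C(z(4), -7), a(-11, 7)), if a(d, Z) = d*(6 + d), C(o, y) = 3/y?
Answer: -6855 - 4*√161/7 ≈ -6862.3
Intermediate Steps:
z(G) = 2
-6855 - X(C(z(4), -7), a(-11, 7)) = -6855 - √(53 + 3/(-7)) = -6855 - √(53 + 3*(-⅐)) = -6855 - √(53 - 3/7) = -6855 - √(368/7) = -6855 - 4*√161/7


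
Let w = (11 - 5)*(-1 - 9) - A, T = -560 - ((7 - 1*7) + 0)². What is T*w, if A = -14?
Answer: 25760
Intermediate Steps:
T = -560 (T = -560 - ((7 - 7) + 0)² = -560 - (0 + 0)² = -560 - 1*0² = -560 - 1*0 = -560 + 0 = -560)
w = -46 (w = (11 - 5)*(-1 - 9) - 1*(-14) = 6*(-10) + 14 = -60 + 14 = -46)
T*w = -560*(-46) = 25760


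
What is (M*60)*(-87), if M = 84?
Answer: -438480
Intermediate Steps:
(M*60)*(-87) = (84*60)*(-87) = 5040*(-87) = -438480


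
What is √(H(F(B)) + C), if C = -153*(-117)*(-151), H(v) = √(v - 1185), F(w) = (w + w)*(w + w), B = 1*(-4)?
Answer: √(-2703051 + I*√1121) ≈ 0.01 + 1644.1*I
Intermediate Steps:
B = -4
F(w) = 4*w² (F(w) = (2*w)*(2*w) = 4*w²)
H(v) = √(-1185 + v)
C = -2703051 (C = 17901*(-151) = -2703051)
√(H(F(B)) + C) = √(√(-1185 + 4*(-4)²) - 2703051) = √(√(-1185 + 4*16) - 2703051) = √(√(-1185 + 64) - 2703051) = √(√(-1121) - 2703051) = √(I*√1121 - 2703051) = √(-2703051 + I*√1121)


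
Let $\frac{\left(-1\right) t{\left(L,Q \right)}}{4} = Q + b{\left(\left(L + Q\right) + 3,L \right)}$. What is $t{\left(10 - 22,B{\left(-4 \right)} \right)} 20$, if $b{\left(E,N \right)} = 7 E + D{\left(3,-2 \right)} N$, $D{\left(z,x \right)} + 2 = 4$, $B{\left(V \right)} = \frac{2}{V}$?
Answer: $7280$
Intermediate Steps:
$D{\left(z,x \right)} = 2$ ($D{\left(z,x \right)} = -2 + 4 = 2$)
$b{\left(E,N \right)} = 2 N + 7 E$ ($b{\left(E,N \right)} = 7 E + 2 N = 2 N + 7 E$)
$t{\left(L,Q \right)} = -84 - 36 L - 32 Q$ ($t{\left(L,Q \right)} = - 4 \left(Q + \left(2 L + 7 \left(\left(L + Q\right) + 3\right)\right)\right) = - 4 \left(Q + \left(2 L + 7 \left(3 + L + Q\right)\right)\right) = - 4 \left(Q + \left(2 L + \left(21 + 7 L + 7 Q\right)\right)\right) = - 4 \left(Q + \left(21 + 7 Q + 9 L\right)\right) = - 4 \left(21 + 8 Q + 9 L\right) = -84 - 36 L - 32 Q$)
$t{\left(10 - 22,B{\left(-4 \right)} \right)} 20 = \left(-84 - 36 \left(10 - 22\right) - 32 \frac{2}{-4}\right) 20 = \left(-84 - 36 \left(10 - 22\right) - 32 \cdot 2 \left(- \frac{1}{4}\right)\right) 20 = \left(-84 - -432 - -16\right) 20 = \left(-84 + 432 + 16\right) 20 = 364 \cdot 20 = 7280$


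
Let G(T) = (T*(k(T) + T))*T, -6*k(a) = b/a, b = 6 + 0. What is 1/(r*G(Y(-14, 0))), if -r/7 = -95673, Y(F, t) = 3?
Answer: 1/16073064 ≈ 6.2216e-8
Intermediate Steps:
b = 6
r = 669711 (r = -7*(-95673) = 669711)
k(a) = -1/a
G(T) = T²*(T - 1/T) (G(T) = (T*(-1/T + T))*T = (T*(T - 1/T))*T = T²*(T - 1/T))
1/(r*G(Y(-14, 0))) = 1/(669711*(3³ - 1*3)) = 1/(669711*(27 - 3)) = (1/669711)/24 = (1/669711)*(1/24) = 1/16073064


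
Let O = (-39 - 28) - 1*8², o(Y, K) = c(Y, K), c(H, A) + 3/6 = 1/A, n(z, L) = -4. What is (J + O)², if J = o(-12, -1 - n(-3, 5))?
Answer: 619369/36 ≈ 17205.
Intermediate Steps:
c(H, A) = -½ + 1/A
o(Y, K) = (2 - K)/(2*K)
O = -131 (O = -67 - 1*64 = -67 - 64 = -131)
J = -⅙ (J = (2 - (-1 - 1*(-4)))/(2*(-1 - 1*(-4))) = (2 - (-1 + 4))/(2*(-1 + 4)) = (½)*(2 - 1*3)/3 = (½)*(⅓)*(2 - 3) = (½)*(⅓)*(-1) = -⅙ ≈ -0.16667)
(J + O)² = (-⅙ - 131)² = (-787/6)² = 619369/36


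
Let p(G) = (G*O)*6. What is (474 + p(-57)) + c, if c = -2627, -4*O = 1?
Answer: -4135/2 ≈ -2067.5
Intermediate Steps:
O = -¼ (O = -¼*1 = -¼ ≈ -0.25000)
p(G) = -3*G/2 (p(G) = (G*(-¼))*6 = -G/4*6 = -3*G/2)
(474 + p(-57)) + c = (474 - 3/2*(-57)) - 2627 = (474 + 171/2) - 2627 = 1119/2 - 2627 = -4135/2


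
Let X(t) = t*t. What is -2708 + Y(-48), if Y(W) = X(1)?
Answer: -2707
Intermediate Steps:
X(t) = t**2
Y(W) = 1 (Y(W) = 1**2 = 1)
-2708 + Y(-48) = -2708 + 1 = -2707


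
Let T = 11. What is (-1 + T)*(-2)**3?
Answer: -80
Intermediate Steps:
(-1 + T)*(-2)**3 = (-1 + 11)*(-2)**3 = 10*(-8) = -80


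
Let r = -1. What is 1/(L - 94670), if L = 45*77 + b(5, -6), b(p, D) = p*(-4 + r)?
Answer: -1/91230 ≈ -1.0961e-5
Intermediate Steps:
b(p, D) = -5*p (b(p, D) = p*(-4 - 1) = p*(-5) = -5*p)
L = 3440 (L = 45*77 - 5*5 = 3465 - 25 = 3440)
1/(L - 94670) = 1/(3440 - 94670) = 1/(-91230) = -1/91230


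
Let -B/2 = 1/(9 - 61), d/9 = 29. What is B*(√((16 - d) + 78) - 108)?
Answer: -54/13 + I*√167/26 ≈ -4.1538 + 0.49703*I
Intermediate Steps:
d = 261 (d = 9*29 = 261)
B = 1/26 (B = -2/(9 - 61) = -2/(-52) = -2*(-1/52) = 1/26 ≈ 0.038462)
B*(√((16 - d) + 78) - 108) = (√((16 - 1*261) + 78) - 108)/26 = (√((16 - 261) + 78) - 108)/26 = (√(-245 + 78) - 108)/26 = (√(-167) - 108)/26 = (I*√167 - 108)/26 = (-108 + I*√167)/26 = -54/13 + I*√167/26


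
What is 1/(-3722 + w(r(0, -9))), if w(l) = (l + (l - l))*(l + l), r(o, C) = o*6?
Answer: -1/3722 ≈ -0.00026867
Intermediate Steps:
r(o, C) = 6*o
w(l) = 2*l² (w(l) = (l + 0)*(2*l) = l*(2*l) = 2*l²)
1/(-3722 + w(r(0, -9))) = 1/(-3722 + 2*(6*0)²) = 1/(-3722 + 2*0²) = 1/(-3722 + 2*0) = 1/(-3722 + 0) = 1/(-3722) = -1/3722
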